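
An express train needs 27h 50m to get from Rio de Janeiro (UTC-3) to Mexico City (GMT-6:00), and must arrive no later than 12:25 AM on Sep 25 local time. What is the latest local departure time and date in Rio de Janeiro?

Target arrival in UTC: 12:25 AM + 6:00 = 6:25 AM on Sep 25.
Subtract 27 hours 50 minutes → departure 2:35 AM UTC on Sep 24.
Rio de Janeiro is UTC−3:00: 2:35 AM − 3:00 = 11:35 PM on Sep 23.

11:35 PM on September 23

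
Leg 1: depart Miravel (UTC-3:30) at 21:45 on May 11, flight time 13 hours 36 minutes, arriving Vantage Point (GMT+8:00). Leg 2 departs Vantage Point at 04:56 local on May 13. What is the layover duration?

6 hours 5 minutes

Convert departure to UTC: 21:45 + 3:30 = 01:15 UTC on May 12.
Add 13 hours and 36 minutes flight time → 14:51 UTC.
Vantage Point is UTC+8:00, so local arrival = 14:51 + 8:00 = 22:51 on May 12.
Layover = 04:56 − 22:51 (+1 day) = 6 hours 5 minutes.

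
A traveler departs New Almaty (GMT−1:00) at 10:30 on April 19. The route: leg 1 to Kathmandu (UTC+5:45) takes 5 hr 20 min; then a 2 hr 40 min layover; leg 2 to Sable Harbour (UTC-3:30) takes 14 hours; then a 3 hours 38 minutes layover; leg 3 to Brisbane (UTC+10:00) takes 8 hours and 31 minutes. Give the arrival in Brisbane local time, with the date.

07:39 on Apr 21

Convert departure to UTC: 10:30 + 1:00 = 11:30 UTC on Apr 19.
Add 5 hours and 20 minutes leg 1 → 16:50 UTC.
Add 2 hours and 40 minutes layover in Kathmandu → 19:30 UTC.
Add 14 hours leg 2 → 09:30 UTC (Apr 20).
Add 3 hours and 38 minutes layover in Sable Harbour → 13:08 UTC.
Add 8 hours and 31 minutes leg 3 → 21:39 UTC.
Brisbane is UTC+10:00, so local arrival = 21:39 + 10:00 = 07:39 on Apr 21.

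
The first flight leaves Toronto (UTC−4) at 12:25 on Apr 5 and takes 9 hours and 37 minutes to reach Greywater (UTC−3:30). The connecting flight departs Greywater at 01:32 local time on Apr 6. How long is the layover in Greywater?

Convert departure to UTC: 12:25 + 4:00 = 16:25 UTC on Apr 5.
Add 9 hours 37 minutes flight time → 02:02 UTC (Apr 6).
Greywater is UTC−3:30, so local arrival = 02:02 − 3:30 = 22:32 on Apr 5.
Layover = 01:32 − 22:32 (+1 day) = 3 hours.

3 hours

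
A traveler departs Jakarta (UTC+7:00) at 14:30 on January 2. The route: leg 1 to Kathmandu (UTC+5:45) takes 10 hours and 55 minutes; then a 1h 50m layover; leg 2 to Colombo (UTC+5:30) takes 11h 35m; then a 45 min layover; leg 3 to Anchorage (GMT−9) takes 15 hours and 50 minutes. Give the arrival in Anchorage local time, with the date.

Convert departure to UTC: 14:30 − 7:00 = 07:30 UTC on Jan 2.
Add 10 hours 55 minutes leg 1 → 18:25 UTC.
Add 1 hour and 50 minutes layover in Kathmandu → 20:15 UTC.
Add 11 hours 35 minutes leg 2 → 07:50 UTC (Jan 3).
Add 45 minutes layover in Colombo → 08:35 UTC.
Add 15 hours and 50 minutes leg 3 → 00:25 UTC (Jan 4).
Anchorage is UTC−9:00, so local arrival = 00:25 − 9:00 = 15:25 on Jan 3.

15:25 on January 3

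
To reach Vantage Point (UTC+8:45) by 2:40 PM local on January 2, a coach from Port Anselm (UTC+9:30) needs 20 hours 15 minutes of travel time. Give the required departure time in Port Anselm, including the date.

7:10 PM on January 1

Target arrival in UTC: 2:40 PM − 8:45 = 5:55 AM on Jan 2.
Subtract 20 hours 15 minutes → departure 9:40 AM UTC on Jan 1.
Port Anselm is UTC+9:30: 9:40 AM + 9:30 = 7:10 PM on Jan 1.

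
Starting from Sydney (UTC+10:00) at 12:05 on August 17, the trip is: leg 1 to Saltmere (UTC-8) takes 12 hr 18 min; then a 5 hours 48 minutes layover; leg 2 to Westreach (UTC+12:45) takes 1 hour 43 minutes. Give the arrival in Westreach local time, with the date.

10:39 on August 18

Convert departure to UTC: 12:05 − 10:00 = 02:05 UTC on Aug 17.
Add 12 hours 18 minutes leg 1 → 14:23 UTC.
Add 5 hours and 48 minutes layover in Saltmere → 20:11 UTC.
Add 1 hour and 43 minutes leg 2 → 21:54 UTC.
Westreach is UTC+12:45, so local arrival = 21:54 + 12:45 = 10:39 on Aug 18.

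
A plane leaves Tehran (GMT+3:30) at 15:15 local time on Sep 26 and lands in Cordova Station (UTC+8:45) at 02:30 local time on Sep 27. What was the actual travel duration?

6 hours

Departure in UTC: 15:15 − 3:30 = 11:45 on Sep 26.
Arrival in UTC: 02:30 − 8:45 = 17:45 on Sep 26.
Elapsed = 17:45 − 11:45 = 6 hours.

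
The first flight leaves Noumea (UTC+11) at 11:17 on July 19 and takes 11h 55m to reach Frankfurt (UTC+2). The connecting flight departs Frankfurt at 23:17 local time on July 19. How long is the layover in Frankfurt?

9 hours 5 minutes

Convert departure to UTC: 11:17 − 11:00 = 00:17 UTC on Jul 19.
Add 11 hours and 55 minutes flight time → 12:12 UTC.
Frankfurt is UTC+2:00, so local arrival = 12:12 + 2:00 = 14:12 on Jul 19.
Layover = 23:17 − 14:12 = 9 hours 5 minutes.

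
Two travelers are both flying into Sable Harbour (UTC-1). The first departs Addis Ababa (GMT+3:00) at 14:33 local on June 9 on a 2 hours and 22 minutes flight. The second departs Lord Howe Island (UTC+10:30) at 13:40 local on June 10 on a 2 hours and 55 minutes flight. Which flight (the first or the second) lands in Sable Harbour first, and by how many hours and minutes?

the first, by 16 hours 10 minutes

Flight 1 in UTC: 14:33 − 3:00 = 11:33 on Jun 9.
+2 hours and 22 minutes → arrive 13:55 UTC on Jun 9.
Flight 2 in UTC: 13:40 − 10:30 = 03:10 on Jun 10.
+2 hours and 55 minutes → arrive 06:05 UTC on Jun 10.
Flight 1 lands earlier by 16 hours 10 minutes.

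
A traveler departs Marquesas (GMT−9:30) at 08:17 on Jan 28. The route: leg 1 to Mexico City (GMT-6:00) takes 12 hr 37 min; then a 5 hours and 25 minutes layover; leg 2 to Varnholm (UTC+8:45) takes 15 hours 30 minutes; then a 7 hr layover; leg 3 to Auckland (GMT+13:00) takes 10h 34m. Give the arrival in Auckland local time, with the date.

09:53 on Jan 31

Convert departure to UTC: 08:17 + 9:30 = 17:47 UTC on Jan 28.
Add 12 hours 37 minutes leg 1 → 06:24 UTC (Jan 29).
Add 5 hours 25 minutes layover in Mexico City → 11:49 UTC.
Add 15 hours 30 minutes leg 2 → 03:19 UTC (Jan 30).
Add 7 hours layover in Varnholm → 10:19 UTC.
Add 10 hours and 34 minutes leg 3 → 20:53 UTC.
Auckland is UTC+13:00, so local arrival = 20:53 + 13:00 = 09:53 on Jan 31.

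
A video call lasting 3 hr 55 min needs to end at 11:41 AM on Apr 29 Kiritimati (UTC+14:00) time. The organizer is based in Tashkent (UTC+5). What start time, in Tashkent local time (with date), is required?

Target end time in UTC: 11:41 AM − 14:00 = 9:41 PM on Apr 28.
Subtract 3 hours and 55 minutes → start 5:46 PM UTC on Apr 28.
Tashkent is UTC+5:00: 5:46 PM + 5:00 = 10:46 PM on Apr 28.

10:46 PM on April 28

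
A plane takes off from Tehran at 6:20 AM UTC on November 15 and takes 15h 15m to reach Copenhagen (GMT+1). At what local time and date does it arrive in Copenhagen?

10:35 PM on Nov 15

Departure is given in UTC: 6:20 AM on Nov 15.
Add 15 hours and 15 minutes → 9:35 PM UTC.
Copenhagen is UTC+1:00: 9:35 PM + 1:00 = 10:35 PM on Nov 15.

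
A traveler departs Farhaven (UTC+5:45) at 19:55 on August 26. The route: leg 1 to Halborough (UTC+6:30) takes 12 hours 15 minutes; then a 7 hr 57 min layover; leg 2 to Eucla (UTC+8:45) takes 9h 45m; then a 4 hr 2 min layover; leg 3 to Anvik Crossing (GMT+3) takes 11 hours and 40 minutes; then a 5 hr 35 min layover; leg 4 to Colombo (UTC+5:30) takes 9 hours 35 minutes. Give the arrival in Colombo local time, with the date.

Convert departure to UTC: 19:55 − 5:45 = 14:10 UTC on Aug 26.
Add 12 hours 15 minutes leg 1 → 02:25 UTC (Aug 27).
Add 7 hours and 57 minutes layover in Halborough → 10:22 UTC.
Add 9 hours 45 minutes leg 2 → 20:07 UTC.
Add 4 hours 2 minutes layover in Eucla → 00:09 UTC (Aug 28).
Add 11 hours 40 minutes leg 3 → 11:49 UTC.
Add 5 hours 35 minutes layover in Anvik Crossing → 17:24 UTC.
Add 9 hours and 35 minutes leg 4 → 02:59 UTC (Aug 29).
Colombo is UTC+5:30, so local arrival = 02:59 + 5:30 = 08:29 on Aug 29.

08:29 on August 29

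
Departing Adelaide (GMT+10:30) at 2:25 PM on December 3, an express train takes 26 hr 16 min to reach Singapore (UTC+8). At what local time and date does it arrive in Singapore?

Convert departure to UTC: 2:25 PM − 10:30 = 3:55 AM UTC on Dec 3.
Add 26 hours 16 minutes travel time → 6:11 AM UTC (Dec 4).
Singapore is UTC+8:00, so local arrival = 6:11 AM + 8:00 = 2:11 PM on Dec 4.

2:11 PM on December 4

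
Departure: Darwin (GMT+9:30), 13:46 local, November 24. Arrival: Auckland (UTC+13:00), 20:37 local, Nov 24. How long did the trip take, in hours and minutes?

Departure in UTC: 13:46 − 9:30 = 04:16 on Nov 24.
Arrival in UTC: 20:37 − 13:00 = 07:37 on Nov 24.
Elapsed = 07:37 − 04:16 = 3 hours 21 minutes.

3 hours 21 minutes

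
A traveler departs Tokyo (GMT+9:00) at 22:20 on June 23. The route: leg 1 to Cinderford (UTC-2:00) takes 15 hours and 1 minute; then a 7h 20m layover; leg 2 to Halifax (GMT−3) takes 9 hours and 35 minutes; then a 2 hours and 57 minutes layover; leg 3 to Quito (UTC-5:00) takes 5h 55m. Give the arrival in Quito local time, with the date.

Convert departure to UTC: 22:20 − 9:00 = 13:20 UTC on Jun 23.
Add 15 hours 1 minute leg 1 → 04:21 UTC (Jun 24).
Add 7 hours 20 minutes layover in Cinderford → 11:41 UTC.
Add 9 hours 35 minutes leg 2 → 21:16 UTC.
Add 2 hours and 57 minutes layover in Halifax → 00:13 UTC (Jun 25).
Add 5 hours and 55 minutes leg 3 → 06:08 UTC.
Quito is UTC−5:00, so local arrival = 06:08 − 5:00 = 01:08 on Jun 25.

01:08 on Jun 25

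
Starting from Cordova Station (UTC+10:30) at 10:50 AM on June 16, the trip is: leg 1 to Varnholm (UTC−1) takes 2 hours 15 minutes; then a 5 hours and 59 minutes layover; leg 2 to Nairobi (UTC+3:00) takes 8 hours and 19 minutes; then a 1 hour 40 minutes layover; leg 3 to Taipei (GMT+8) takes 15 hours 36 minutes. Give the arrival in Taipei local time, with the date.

6:09 PM on June 17

Convert departure to UTC: 10:50 AM − 10:30 = 12:20 AM UTC on Jun 16.
Add 2 hours and 15 minutes leg 1 → 2:35 AM UTC.
Add 5 hours 59 minutes layover in Varnholm → 8:34 AM UTC.
Add 8 hours and 19 minutes leg 2 → 4:53 PM UTC.
Add 1 hour 40 minutes layover in Nairobi → 6:33 PM UTC.
Add 15 hours 36 minutes leg 3 → 10:09 AM UTC (Jun 17).
Taipei is UTC+8:00, so local arrival = 10:09 AM + 8:00 = 6:09 PM on Jun 17.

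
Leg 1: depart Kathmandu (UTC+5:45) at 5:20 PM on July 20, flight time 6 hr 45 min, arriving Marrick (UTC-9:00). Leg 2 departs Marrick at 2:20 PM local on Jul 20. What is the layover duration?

5 hours

Convert departure to UTC: 5:20 PM − 5:45 = 11:35 AM UTC on Jul 20.
Add 6 hours and 45 minutes flight time → 6:20 PM UTC.
Marrick is UTC−9:00, so local arrival = 6:20 PM − 9:00 = 9:20 AM on Jul 20.
Layover = 2:20 PM − 9:20 AM = 5 hours.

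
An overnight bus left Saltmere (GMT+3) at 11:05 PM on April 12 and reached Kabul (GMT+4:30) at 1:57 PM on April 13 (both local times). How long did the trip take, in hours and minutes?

13 hours 22 minutes

Kabul is 1:30 ahead of Saltmere.
Clock-face elapsed time (ignoring zones) is 14 hours 52 minutes.
Actual elapsed = 14 hours 52 minutes − 1:30 = 13 hours 22 minutes.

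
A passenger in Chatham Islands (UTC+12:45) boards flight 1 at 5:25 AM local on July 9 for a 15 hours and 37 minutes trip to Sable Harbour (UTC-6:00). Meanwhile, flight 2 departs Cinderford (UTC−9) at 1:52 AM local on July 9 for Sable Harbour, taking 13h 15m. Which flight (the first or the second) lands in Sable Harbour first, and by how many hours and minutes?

the first, by 15 hours 50 minutes

Flight 1 in UTC: 5:25 AM − 12:45 = 4:40 PM on Jul 8.
+15 hours 37 minutes → arrive 8:17 AM UTC on Jul 9.
Flight 2 in UTC: 1:52 AM + 9:00 = 10:52 AM on Jul 9.
+13 hours 15 minutes → arrive 12:07 AM UTC on Jul 10.
Flight 1 lands earlier by 15 hours 50 minutes.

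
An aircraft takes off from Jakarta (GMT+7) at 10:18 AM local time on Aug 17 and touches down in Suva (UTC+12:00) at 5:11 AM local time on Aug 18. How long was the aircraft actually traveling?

Suva is 5:00 ahead of Jakarta.
Clock-face elapsed time (ignoring zones) is 18 hours 53 minutes.
Actual elapsed = 18 hours 53 minutes − 5:00 = 13 hours 53 minutes.

13 hours 53 minutes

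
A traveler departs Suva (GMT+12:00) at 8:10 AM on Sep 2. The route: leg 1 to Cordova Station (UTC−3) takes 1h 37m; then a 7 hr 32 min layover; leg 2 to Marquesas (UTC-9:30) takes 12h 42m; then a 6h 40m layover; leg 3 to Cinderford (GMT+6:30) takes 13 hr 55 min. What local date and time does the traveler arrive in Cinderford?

9:06 PM on September 3

Convert departure to UTC: 8:10 AM − 12:00 = 8:10 PM UTC on Sep 1.
Add 1 hour 37 minutes leg 1 → 9:47 PM UTC.
Add 7 hours 32 minutes layover in Cordova Station → 5:19 AM UTC (Sep 2).
Add 12 hours 42 minutes leg 2 → 6:01 PM UTC.
Add 6 hours 40 minutes layover in Marquesas → 12:41 AM UTC (Sep 3).
Add 13 hours and 55 minutes leg 3 → 2:36 PM UTC.
Cinderford is UTC+6:30, so local arrival = 2:36 PM + 6:30 = 9:06 PM on Sep 3.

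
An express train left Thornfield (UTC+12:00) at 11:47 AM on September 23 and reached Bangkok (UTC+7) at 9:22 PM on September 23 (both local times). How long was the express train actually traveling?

Departure in UTC: 11:47 AM − 12:00 = 11:47 PM on Sep 22.
Arrival in UTC: 9:22 PM − 7:00 = 2:22 PM on Sep 23.
Elapsed = 2:22 PM − 11:47 PM (+1 day) = 14 hours 35 minutes.

14 hours 35 minutes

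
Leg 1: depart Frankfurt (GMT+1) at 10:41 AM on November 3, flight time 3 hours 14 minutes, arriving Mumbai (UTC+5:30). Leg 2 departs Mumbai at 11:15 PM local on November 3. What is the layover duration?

4 hours 50 minutes

Convert departure to UTC: 10:41 AM − 1:00 = 9:41 AM UTC on Nov 3.
Add 3 hours and 14 minutes flight time → 12:55 PM UTC.
Mumbai is UTC+5:30, so local arrival = 12:55 PM + 5:30 = 6:25 PM on Nov 3.
Layover = 11:15 PM − 6:25 PM = 4 hours 50 minutes.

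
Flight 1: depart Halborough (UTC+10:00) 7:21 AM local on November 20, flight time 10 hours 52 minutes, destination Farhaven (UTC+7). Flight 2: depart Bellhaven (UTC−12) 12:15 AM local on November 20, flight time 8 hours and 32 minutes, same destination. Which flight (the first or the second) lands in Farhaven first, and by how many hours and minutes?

Flight 1 in UTC: 7:21 AM − 10:00 = 9:21 PM on Nov 19.
+10 hours and 52 minutes → arrive 8:13 AM UTC on Nov 20.
Flight 2 in UTC: 12:15 AM + 12:00 = 12:15 PM on Nov 20.
+8 hours and 32 minutes → arrive 8:47 PM UTC on Nov 20.
Flight 1 lands earlier by 12 hours 34 minutes.

the first, by 12 hours 34 minutes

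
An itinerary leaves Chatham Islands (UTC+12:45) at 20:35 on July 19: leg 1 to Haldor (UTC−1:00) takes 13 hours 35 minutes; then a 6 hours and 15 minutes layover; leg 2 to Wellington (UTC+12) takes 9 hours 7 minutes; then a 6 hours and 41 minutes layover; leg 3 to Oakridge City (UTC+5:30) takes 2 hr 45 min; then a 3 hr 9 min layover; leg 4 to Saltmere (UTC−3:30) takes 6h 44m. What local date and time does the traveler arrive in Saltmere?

04:36 on July 21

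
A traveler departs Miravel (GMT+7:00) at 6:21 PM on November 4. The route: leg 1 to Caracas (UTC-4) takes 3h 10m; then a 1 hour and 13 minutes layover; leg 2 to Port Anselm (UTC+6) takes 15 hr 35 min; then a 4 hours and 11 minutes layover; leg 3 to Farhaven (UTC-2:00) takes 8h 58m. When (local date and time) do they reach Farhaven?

Convert departure to UTC: 6:21 PM − 7:00 = 11:21 AM UTC on Nov 4.
Add 3 hours 10 minutes leg 1 → 2:31 PM UTC.
Add 1 hour and 13 minutes layover in Caracas → 3:44 PM UTC.
Add 15 hours 35 minutes leg 2 → 7:19 AM UTC (Nov 5).
Add 4 hours 11 minutes layover in Port Anselm → 11:30 AM UTC.
Add 8 hours and 58 minutes leg 3 → 8:28 PM UTC.
Farhaven is UTC−2:00, so local arrival = 8:28 PM − 2:00 = 6:28 PM on Nov 5.

6:28 PM on November 5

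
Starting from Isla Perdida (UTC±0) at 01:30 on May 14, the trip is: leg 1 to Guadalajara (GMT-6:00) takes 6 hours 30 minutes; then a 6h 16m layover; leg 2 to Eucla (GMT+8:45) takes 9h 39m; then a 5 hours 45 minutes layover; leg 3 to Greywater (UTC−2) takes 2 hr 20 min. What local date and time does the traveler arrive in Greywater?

06:00 on May 15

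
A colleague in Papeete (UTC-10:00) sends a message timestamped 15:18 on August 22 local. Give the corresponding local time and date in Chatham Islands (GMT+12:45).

14:03 on August 23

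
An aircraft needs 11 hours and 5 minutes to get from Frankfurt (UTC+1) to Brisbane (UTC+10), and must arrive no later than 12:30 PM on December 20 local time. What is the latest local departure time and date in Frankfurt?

Target arrival in UTC: 12:30 PM − 10:00 = 2:30 AM on Dec 20.
Subtract 11 hours 5 minutes → departure 3:25 PM UTC on Dec 19.
Frankfurt is UTC+1:00: 3:25 PM + 1:00 = 4:25 PM on Dec 19.

4:25 PM on Dec 19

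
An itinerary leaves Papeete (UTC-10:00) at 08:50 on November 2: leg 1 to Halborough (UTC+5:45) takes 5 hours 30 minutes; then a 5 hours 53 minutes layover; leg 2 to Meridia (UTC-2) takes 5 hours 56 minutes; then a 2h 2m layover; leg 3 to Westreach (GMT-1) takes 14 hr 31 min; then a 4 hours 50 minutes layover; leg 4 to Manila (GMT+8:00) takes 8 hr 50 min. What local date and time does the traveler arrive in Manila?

02:22 on November 5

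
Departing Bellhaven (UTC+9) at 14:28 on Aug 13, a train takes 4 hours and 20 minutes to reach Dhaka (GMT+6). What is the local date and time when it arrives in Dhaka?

Convert departure to UTC: 14:28 − 9:00 = 05:28 UTC on Aug 13.
Add 4 hours and 20 minutes travel time → 09:48 UTC.
Dhaka is UTC+6:00, so local arrival = 09:48 + 6:00 = 15:48 on Aug 13.

15:48 on Aug 13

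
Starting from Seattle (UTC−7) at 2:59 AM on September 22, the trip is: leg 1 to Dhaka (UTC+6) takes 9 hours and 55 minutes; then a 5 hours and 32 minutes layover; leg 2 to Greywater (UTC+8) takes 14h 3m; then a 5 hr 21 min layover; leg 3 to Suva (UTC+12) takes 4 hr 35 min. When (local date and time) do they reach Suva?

1:25 PM on Sep 24

Convert departure to UTC: 2:59 AM + 7:00 = 9:59 AM UTC on Sep 22.
Add 9 hours 55 minutes leg 1 → 7:54 PM UTC.
Add 5 hours and 32 minutes layover in Dhaka → 1:26 AM UTC (Sep 23).
Add 14 hours 3 minutes leg 2 → 3:29 PM UTC.
Add 5 hours and 21 minutes layover in Greywater → 8:50 PM UTC.
Add 4 hours 35 minutes leg 3 → 1:25 AM UTC (Sep 24).
Suva is UTC+12:00, so local arrival = 1:25 AM + 12:00 = 1:25 PM on Sep 24.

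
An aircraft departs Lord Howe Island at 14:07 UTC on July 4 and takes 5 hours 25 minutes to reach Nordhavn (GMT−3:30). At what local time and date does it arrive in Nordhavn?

Departure is given in UTC: 14:07 on Jul 4.
Add 5 hours 25 minutes → 19:32 UTC.
Nordhavn is UTC−3:30: 19:32 − 3:30 = 16:02 on Jul 4.

16:02 on July 4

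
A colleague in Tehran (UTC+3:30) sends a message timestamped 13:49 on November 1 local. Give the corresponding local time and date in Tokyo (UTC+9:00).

Tokyo is 5:30 ahead of Tehran.
Shift by the zone difference: 13:49 + 5:30 = 19:19 on Nov 1 in Tokyo.

19:19 on Nov 1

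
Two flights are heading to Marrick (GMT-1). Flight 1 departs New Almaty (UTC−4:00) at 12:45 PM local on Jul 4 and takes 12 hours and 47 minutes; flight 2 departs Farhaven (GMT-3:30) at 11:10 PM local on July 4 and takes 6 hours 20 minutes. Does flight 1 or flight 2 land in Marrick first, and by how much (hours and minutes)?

Flight 1 in UTC: 12:45 PM + 4:00 = 4:45 PM on Jul 4.
+12 hours and 47 minutes → arrive 5:32 AM UTC on Jul 5.
Flight 2 in UTC: 11:10 PM + 3:30 = 2:40 AM on Jul 5.
+6 hours 20 minutes → arrive 9:00 AM UTC on Jul 5.
Flight 1 lands earlier by 3 hours 28 minutes.

the first, by 3 hours 28 minutes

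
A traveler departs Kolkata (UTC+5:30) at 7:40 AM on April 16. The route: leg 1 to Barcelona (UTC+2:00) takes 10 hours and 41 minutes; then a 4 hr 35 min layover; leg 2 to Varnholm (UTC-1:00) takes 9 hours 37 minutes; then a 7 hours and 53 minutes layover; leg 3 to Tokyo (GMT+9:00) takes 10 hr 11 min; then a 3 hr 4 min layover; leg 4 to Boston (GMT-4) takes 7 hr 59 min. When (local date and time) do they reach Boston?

Convert departure to UTC: 7:40 AM − 5:30 = 2:10 AM UTC on Apr 16.
Add 10 hours and 41 minutes leg 1 → 12:51 PM UTC.
Add 4 hours and 35 minutes layover in Barcelona → 5:26 PM UTC.
Add 9 hours 37 minutes leg 2 → 3:03 AM UTC (Apr 17).
Add 7 hours 53 minutes layover in Varnholm → 10:56 AM UTC.
Add 10 hours and 11 minutes leg 3 → 9:07 PM UTC.
Add 3 hours and 4 minutes layover in Tokyo → 12:11 AM UTC (Apr 18).
Add 7 hours and 59 minutes leg 4 → 8:10 AM UTC.
Boston is UTC−4:00, so local arrival = 8:10 AM − 4:00 = 4:10 AM on Apr 18.

4:10 AM on April 18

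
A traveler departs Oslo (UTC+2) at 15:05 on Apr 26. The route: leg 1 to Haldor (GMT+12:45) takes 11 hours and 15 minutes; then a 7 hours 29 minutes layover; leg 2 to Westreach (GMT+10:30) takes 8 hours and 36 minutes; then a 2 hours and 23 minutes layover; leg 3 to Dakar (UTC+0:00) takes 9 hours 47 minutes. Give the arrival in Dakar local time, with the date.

Convert departure to UTC: 15:05 − 2:00 = 13:05 UTC on Apr 26.
Add 11 hours and 15 minutes leg 1 → 00:20 UTC (Apr 27).
Add 7 hours and 29 minutes layover in Haldor → 07:49 UTC.
Add 8 hours 36 minutes leg 2 → 16:25 UTC.
Add 2 hours and 23 minutes layover in Westreach → 18:48 UTC.
Add 9 hours and 47 minutes leg 3 → 04:35 UTC (Apr 28).
Dakar is UTC+0, so local arrival is the same: 04:35 on Apr 28.

04:35 on April 28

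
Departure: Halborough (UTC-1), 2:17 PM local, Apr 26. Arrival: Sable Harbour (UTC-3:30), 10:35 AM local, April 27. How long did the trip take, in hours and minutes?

22 hours 48 minutes

Departure in UTC: 2:17 PM + 1:00 = 3:17 PM on Apr 26.
Arrival in UTC: 10:35 AM + 3:30 = 2:05 PM on Apr 27.
Elapsed = 2:05 PM − 3:17 PM (+1 day) = 22 hours 48 minutes.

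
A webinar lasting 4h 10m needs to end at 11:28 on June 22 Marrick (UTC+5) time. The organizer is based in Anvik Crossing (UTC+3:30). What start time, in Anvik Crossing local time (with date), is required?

05:48 on Jun 22

Target end time in UTC: 11:28 − 5:00 = 06:28 on Jun 22.
Subtract 4 hours 10 minutes → start 02:18 UTC on Jun 22.
Anvik Crossing is UTC+3:30: 02:18 + 3:30 = 05:48 on Jun 22.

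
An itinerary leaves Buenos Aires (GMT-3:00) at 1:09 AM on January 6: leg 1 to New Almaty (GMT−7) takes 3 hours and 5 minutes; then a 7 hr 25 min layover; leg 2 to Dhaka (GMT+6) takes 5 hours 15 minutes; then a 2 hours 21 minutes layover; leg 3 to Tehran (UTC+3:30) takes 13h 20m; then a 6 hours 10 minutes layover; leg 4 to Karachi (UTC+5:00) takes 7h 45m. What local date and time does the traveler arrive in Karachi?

6:30 AM on January 8

Convert departure to UTC: 1:09 AM + 3:00 = 4:09 AM UTC on Jan 6.
Add 3 hours 5 minutes leg 1 → 7:14 AM UTC.
Add 7 hours and 25 minutes layover in New Almaty → 2:39 PM UTC.
Add 5 hours and 15 minutes leg 2 → 7:54 PM UTC.
Add 2 hours and 21 minutes layover in Dhaka → 10:15 PM UTC.
Add 13 hours and 20 minutes leg 3 → 11:35 AM UTC (Jan 7).
Add 6 hours and 10 minutes layover in Tehran → 5:45 PM UTC.
Add 7 hours and 45 minutes leg 4 → 1:30 AM UTC (Jan 8).
Karachi is UTC+5:00, so local arrival = 1:30 AM + 5:00 = 6:30 AM on Jan 8.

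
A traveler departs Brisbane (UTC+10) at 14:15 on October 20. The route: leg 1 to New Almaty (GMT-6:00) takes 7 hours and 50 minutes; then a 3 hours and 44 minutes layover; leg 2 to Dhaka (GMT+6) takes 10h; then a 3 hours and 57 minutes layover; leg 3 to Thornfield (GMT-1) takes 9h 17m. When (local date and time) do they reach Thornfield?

Convert departure to UTC: 14:15 − 10:00 = 04:15 UTC on Oct 20.
Add 7 hours 50 minutes leg 1 → 12:05 UTC.
Add 3 hours and 44 minutes layover in New Almaty → 15:49 UTC.
Add 10 hours leg 2 → 01:49 UTC (Oct 21).
Add 3 hours and 57 minutes layover in Dhaka → 05:46 UTC.
Add 9 hours and 17 minutes leg 3 → 15:03 UTC.
Thornfield is UTC−1:00, so local arrival = 15:03 − 1:00 = 14:03 on Oct 21.

14:03 on October 21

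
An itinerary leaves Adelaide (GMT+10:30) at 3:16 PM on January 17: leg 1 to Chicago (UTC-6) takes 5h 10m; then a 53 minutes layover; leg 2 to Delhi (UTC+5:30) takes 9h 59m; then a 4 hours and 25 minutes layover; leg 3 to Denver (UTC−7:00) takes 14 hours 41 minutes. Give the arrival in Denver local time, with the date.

Convert departure to UTC: 3:16 PM − 10:30 = 4:46 AM UTC on Jan 17.
Add 5 hours 10 minutes leg 1 → 9:56 AM UTC.
Add 53 minutes layover in Chicago → 10:49 AM UTC.
Add 9 hours and 59 minutes leg 2 → 8:48 PM UTC.
Add 4 hours and 25 minutes layover in Delhi → 1:13 AM UTC (Jan 18).
Add 14 hours and 41 minutes leg 3 → 3:54 PM UTC.
Denver is UTC−7:00, so local arrival = 3:54 PM − 7:00 = 8:54 AM on Jan 18.

8:54 AM on Jan 18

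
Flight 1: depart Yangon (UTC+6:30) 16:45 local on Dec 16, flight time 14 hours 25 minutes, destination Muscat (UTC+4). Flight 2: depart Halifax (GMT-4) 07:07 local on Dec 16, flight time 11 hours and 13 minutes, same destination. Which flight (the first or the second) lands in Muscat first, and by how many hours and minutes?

Flight 1 in UTC: 16:45 − 6:30 = 10:15 on Dec 16.
+14 hours 25 minutes → arrive 00:40 UTC on Dec 17.
Flight 2 in UTC: 07:07 + 4:00 = 11:07 on Dec 16.
+11 hours 13 minutes → arrive 22:20 UTC on Dec 16.
Flight 2 lands earlier by 2 hours 20 minutes.

the second, by 2 hours 20 minutes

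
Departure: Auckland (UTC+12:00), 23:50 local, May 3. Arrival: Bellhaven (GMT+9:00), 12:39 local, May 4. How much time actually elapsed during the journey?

15 hours 49 minutes

Bellhaven is 3:00 behind Auckland.
Clock-face elapsed time (ignoring zones) is 12 hours 49 minutes.
Actual elapsed = 12 hours 49 minutes + 3:00 = 15 hours 49 minutes.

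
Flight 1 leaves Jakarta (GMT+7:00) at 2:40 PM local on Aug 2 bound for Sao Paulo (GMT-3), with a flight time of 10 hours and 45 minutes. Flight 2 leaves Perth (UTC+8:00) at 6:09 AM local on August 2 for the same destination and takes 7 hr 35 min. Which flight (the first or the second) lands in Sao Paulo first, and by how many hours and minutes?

Flight 1 in UTC: 2:40 PM − 7:00 = 7:40 AM on Aug 2.
+10 hours 45 minutes → arrive 6:25 PM UTC on Aug 2.
Flight 2 in UTC: 6:09 AM − 8:00 = 10:09 PM on Aug 1.
+7 hours and 35 minutes → arrive 5:44 AM UTC on Aug 2.
Flight 2 lands earlier by 12 hours 41 minutes.

the second, by 12 hours 41 minutes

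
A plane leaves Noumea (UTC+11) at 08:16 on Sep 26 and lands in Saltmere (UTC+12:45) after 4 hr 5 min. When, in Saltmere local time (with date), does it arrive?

14:06 on September 26

Saltmere is 1:45 ahead of Noumea.
After 4 hours and 5 minutes it is 12:21 in Noumea.
Shift by the zone difference: 12:21 + 1:45 = 14:06 on Sep 26 in Saltmere.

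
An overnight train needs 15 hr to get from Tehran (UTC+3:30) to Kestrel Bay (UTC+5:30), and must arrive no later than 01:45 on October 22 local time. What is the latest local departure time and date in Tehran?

Target arrival in UTC: 01:45 − 5:30 = 20:15 on Oct 21.
Subtract 15 hours → departure 05:15 UTC on Oct 21.
Tehran is UTC+3:30: 05:15 + 3:30 = 08:45 on Oct 21.

08:45 on Oct 21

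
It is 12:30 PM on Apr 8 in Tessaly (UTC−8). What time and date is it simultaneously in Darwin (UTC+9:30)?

6:00 AM on April 9

In UTC: 12:30 PM + 8:00 = 8:30 PM on Apr 8.
Darwin is UTC+9:30: 8:30 PM + 9:30 = 6:00 AM on Apr 9.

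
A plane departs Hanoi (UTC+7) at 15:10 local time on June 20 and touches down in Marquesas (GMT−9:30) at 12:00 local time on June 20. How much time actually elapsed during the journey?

13 hours 20 minutes

Departure in UTC: 15:10 − 7:00 = 08:10 on Jun 20.
Arrival in UTC: 12:00 + 9:30 = 21:30 on Jun 20.
Elapsed = 21:30 − 08:10 = 13 hours 20 minutes.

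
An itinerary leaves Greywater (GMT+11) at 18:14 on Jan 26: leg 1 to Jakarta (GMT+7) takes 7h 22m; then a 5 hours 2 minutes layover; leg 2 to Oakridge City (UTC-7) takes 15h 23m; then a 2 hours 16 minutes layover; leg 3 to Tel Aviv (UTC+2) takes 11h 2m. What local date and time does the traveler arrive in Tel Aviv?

02:19 on Jan 28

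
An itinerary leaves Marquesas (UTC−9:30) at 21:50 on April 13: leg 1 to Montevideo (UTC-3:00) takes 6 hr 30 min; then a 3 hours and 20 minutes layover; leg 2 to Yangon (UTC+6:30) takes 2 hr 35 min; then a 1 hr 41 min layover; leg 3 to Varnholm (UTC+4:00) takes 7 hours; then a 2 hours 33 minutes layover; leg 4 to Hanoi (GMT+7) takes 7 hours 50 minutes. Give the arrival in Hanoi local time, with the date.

Convert departure to UTC: 21:50 + 9:30 = 07:20 UTC on Apr 14.
Add 6 hours and 30 minutes leg 1 → 13:50 UTC.
Add 3 hours and 20 minutes layover in Montevideo → 17:10 UTC.
Add 2 hours 35 minutes leg 2 → 19:45 UTC.
Add 1 hour and 41 minutes layover in Yangon → 21:26 UTC.
Add 7 hours leg 3 → 04:26 UTC (Apr 15).
Add 2 hours and 33 minutes layover in Varnholm → 06:59 UTC.
Add 7 hours 50 minutes leg 4 → 14:49 UTC.
Hanoi is UTC+7:00, so local arrival = 14:49 + 7:00 = 21:49 on Apr 15.

21:49 on Apr 15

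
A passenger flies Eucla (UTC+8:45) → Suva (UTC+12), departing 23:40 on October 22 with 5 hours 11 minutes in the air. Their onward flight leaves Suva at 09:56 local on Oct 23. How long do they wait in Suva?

Convert departure to UTC: 23:40 − 8:45 = 14:55 UTC on Oct 22.
Add 5 hours and 11 minutes flight time → 20:06 UTC.
Suva is UTC+12:00, so local arrival = 20:06 + 12:00 = 08:06 on Oct 23.
Layover = 09:56 − 08:06 = 1 hour 50 minutes.

1 hour 50 minutes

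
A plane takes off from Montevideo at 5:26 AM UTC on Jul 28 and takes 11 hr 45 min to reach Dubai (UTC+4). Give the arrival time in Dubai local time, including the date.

Departure is given in UTC: 5:26 AM on Jul 28.
Add 11 hours 45 minutes → 5:11 PM UTC.
Dubai is UTC+4:00: 5:11 PM + 4:00 = 9:11 PM on Jul 28.

9:11 PM on Jul 28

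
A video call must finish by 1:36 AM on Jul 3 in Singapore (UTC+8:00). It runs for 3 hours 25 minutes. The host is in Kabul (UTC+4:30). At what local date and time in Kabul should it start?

6:41 PM on July 2

Target end time in UTC: 1:36 AM − 8:00 = 5:36 PM on Jul 2.
Subtract 3 hours 25 minutes → start 2:11 PM UTC on Jul 2.
Kabul is UTC+4:30: 2:11 PM + 4:30 = 6:41 PM on Jul 2.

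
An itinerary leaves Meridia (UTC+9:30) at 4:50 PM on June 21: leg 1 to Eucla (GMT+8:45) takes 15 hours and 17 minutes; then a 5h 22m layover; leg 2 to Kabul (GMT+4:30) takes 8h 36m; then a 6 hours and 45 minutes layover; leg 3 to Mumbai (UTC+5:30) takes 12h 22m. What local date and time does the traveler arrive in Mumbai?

Convert departure to UTC: 4:50 PM − 9:30 = 7:20 AM UTC on Jun 21.
Add 15 hours 17 minutes leg 1 → 10:37 PM UTC.
Add 5 hours 22 minutes layover in Eucla → 3:59 AM UTC (Jun 22).
Add 8 hours 36 minutes leg 2 → 12:35 PM UTC.
Add 6 hours and 45 minutes layover in Kabul → 7:20 PM UTC.
Add 12 hours and 22 minutes leg 3 → 7:42 AM UTC (Jun 23).
Mumbai is UTC+5:30, so local arrival = 7:42 AM + 5:30 = 1:12 PM on Jun 23.

1:12 PM on Jun 23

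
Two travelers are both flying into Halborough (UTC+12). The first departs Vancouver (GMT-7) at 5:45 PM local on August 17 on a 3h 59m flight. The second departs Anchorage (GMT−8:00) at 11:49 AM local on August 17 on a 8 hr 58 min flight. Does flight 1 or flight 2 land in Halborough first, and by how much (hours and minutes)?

Flight 1 in UTC: 5:45 PM + 7:00 = 12:45 AM on Aug 18.
+3 hours 59 minutes → arrive 4:44 AM UTC on Aug 18.
Flight 2 in UTC: 11:49 AM + 8:00 = 7:49 PM on Aug 17.
+8 hours 58 minutes → arrive 4:47 AM UTC on Aug 18.
Flight 1 lands earlier by 3 minutes.

the first, by 3 minutes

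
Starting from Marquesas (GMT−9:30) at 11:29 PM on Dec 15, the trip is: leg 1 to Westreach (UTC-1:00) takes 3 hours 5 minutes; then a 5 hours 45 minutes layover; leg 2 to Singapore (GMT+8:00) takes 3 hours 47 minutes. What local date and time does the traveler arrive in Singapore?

5:36 AM on Dec 17

Convert departure to UTC: 11:29 PM + 9:30 = 8:59 AM UTC on Dec 16.
Add 3 hours and 5 minutes leg 1 → 12:04 PM UTC.
Add 5 hours 45 minutes layover in Westreach → 5:49 PM UTC.
Add 3 hours and 47 minutes leg 2 → 9:36 PM UTC.
Singapore is UTC+8:00, so local arrival = 9:36 PM + 8:00 = 5:36 AM on Dec 17.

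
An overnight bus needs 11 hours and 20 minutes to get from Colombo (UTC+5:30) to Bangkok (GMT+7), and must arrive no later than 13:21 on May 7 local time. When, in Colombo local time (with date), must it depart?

00:31 on May 7

Target arrival in UTC: 13:21 − 7:00 = 06:21 on May 7.
Subtract 11 hours 20 minutes → departure 19:01 UTC on May 6.
Colombo is UTC+5:30: 19:01 + 5:30 = 00:31 on May 7.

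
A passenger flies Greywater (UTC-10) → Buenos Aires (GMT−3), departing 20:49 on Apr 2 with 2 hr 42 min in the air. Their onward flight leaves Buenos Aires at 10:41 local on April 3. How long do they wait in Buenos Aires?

4 hours 10 minutes

Convert departure to UTC: 20:49 + 10:00 = 06:49 UTC on Apr 3.
Add 2 hours 42 minutes flight time → 09:31 UTC.
Buenos Aires is UTC−3:00, so local arrival = 09:31 − 3:00 = 06:31 on Apr 3.
Layover = 10:41 − 06:31 = 4 hours 10 minutes.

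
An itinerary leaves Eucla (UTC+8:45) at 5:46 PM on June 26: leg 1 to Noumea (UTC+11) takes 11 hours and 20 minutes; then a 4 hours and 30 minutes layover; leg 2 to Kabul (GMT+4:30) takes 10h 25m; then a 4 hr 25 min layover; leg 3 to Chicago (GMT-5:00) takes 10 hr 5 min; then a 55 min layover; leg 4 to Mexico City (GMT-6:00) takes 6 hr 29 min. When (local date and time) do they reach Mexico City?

Convert departure to UTC: 5:46 PM − 8:45 = 9:01 AM UTC on Jun 26.
Add 11 hours 20 minutes leg 1 → 8:21 PM UTC.
Add 4 hours 30 minutes layover in Noumea → 12:51 AM UTC (Jun 27).
Add 10 hours 25 minutes leg 2 → 11:16 AM UTC.
Add 4 hours 25 minutes layover in Kabul → 3:41 PM UTC.
Add 10 hours 5 minutes leg 3 → 1:46 AM UTC (Jun 28).
Add 55 minutes layover in Chicago → 2:41 AM UTC.
Add 6 hours and 29 minutes leg 4 → 9:10 AM UTC.
Mexico City is UTC−6:00, so local arrival = 9:10 AM − 6:00 = 3:10 AM on Jun 28.

3:10 AM on June 28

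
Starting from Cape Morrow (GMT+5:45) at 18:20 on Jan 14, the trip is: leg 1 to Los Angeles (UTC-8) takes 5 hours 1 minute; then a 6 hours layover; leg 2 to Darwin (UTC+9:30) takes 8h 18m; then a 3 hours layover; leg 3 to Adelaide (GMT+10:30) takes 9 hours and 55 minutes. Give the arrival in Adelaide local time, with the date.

07:19 on January 16

Convert departure to UTC: 18:20 − 5:45 = 12:35 UTC on Jan 14.
Add 5 hours 1 minute leg 1 → 17:36 UTC.
Add 6 hours layover in Los Angeles → 23:36 UTC.
Add 8 hours and 18 minutes leg 2 → 07:54 UTC (Jan 15).
Add 3 hours layover in Darwin → 10:54 UTC.
Add 9 hours 55 minutes leg 3 → 20:49 UTC.
Adelaide is UTC+10:30, so local arrival = 20:49 + 10:30 = 07:19 on Jan 16.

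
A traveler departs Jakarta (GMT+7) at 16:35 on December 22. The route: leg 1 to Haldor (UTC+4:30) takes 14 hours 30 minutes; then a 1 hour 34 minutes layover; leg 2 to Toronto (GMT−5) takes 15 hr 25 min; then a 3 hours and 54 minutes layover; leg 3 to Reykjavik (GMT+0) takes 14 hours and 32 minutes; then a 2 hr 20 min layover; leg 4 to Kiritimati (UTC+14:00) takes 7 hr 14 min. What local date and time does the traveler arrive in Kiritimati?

Convert departure to UTC: 16:35 − 7:00 = 09:35 UTC on Dec 22.
Add 14 hours and 30 minutes leg 1 → 00:05 UTC (Dec 23).
Add 1 hour 34 minutes layover in Haldor → 01:39 UTC.
Add 15 hours 25 minutes leg 2 → 17:04 UTC.
Add 3 hours 54 minutes layover in Toronto → 20:58 UTC.
Add 14 hours 32 minutes leg 3 → 11:30 UTC (Dec 24).
Add 2 hours and 20 minutes layover in Reykjavik → 13:50 UTC.
Add 7 hours and 14 minutes leg 4 → 21:04 UTC.
Kiritimati is UTC+14:00, so local arrival = 21:04 + 14:00 = 11:04 on Dec 25.

11:04 on Dec 25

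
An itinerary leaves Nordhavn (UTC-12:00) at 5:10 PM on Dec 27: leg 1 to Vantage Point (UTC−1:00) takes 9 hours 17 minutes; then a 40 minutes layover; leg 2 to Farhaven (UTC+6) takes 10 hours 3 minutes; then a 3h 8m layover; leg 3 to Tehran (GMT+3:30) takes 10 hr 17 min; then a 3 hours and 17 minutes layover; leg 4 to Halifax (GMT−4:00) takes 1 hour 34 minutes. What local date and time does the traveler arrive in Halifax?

3:26 PM on December 29

Convert departure to UTC: 5:10 PM + 12:00 = 5:10 AM UTC on Dec 28.
Add 9 hours 17 minutes leg 1 → 2:27 PM UTC.
Add 40 minutes layover in Vantage Point → 3:07 PM UTC.
Add 10 hours 3 minutes leg 2 → 1:10 AM UTC (Dec 29).
Add 3 hours 8 minutes layover in Farhaven → 4:18 AM UTC.
Add 10 hours 17 minutes leg 3 → 2:35 PM UTC.
Add 3 hours 17 minutes layover in Tehran → 5:52 PM UTC.
Add 1 hour and 34 minutes leg 4 → 7:26 PM UTC.
Halifax is UTC−4:00, so local arrival = 7:26 PM − 4:00 = 3:26 PM on Dec 29.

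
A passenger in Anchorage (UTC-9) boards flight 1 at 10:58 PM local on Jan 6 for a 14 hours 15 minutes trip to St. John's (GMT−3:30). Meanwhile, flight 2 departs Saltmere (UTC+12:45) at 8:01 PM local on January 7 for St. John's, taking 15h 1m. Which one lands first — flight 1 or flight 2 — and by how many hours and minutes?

Flight 1 in UTC: 10:58 PM + 9:00 = 7:58 AM on Jan 7.
+14 hours and 15 minutes → arrive 10:13 PM UTC on Jan 7.
Flight 2 in UTC: 8:01 PM − 12:45 = 7:16 AM on Jan 7.
+15 hours and 1 minute → arrive 10:17 PM UTC on Jan 7.
Flight 1 lands earlier by 4 minutes.

the first, by 4 minutes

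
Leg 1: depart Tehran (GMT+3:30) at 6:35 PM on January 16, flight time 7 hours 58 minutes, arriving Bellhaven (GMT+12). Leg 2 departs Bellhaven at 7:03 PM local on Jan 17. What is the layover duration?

8 hours

Convert departure to UTC: 6:35 PM − 3:30 = 3:05 PM UTC on Jan 16.
Add 7 hours 58 minutes flight time → 11:03 PM UTC.
Bellhaven is UTC+12:00, so local arrival = 11:03 PM + 12:00 = 11:03 AM on Jan 17.
Layover = 7:03 PM − 11:03 AM = 8 hours.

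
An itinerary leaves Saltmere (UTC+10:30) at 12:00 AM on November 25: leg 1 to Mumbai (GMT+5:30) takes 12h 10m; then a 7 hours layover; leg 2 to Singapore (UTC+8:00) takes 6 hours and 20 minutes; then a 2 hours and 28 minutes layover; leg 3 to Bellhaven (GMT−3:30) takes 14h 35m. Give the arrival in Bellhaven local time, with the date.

4:33 AM on November 26

Convert departure to UTC: 12:00 AM − 10:30 = 1:30 PM UTC on Nov 24.
Add 12 hours 10 minutes leg 1 → 1:40 AM UTC (Nov 25).
Add 7 hours layover in Mumbai → 8:40 AM UTC.
Add 6 hours 20 minutes leg 2 → 3:00 PM UTC.
Add 2 hours and 28 minutes layover in Singapore → 5:28 PM UTC.
Add 14 hours 35 minutes leg 3 → 8:03 AM UTC (Nov 26).
Bellhaven is UTC−3:30, so local arrival = 8:03 AM − 3:30 = 4:33 AM on Nov 26.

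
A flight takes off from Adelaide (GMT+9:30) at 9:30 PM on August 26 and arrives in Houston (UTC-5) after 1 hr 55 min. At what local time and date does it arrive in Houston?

8:55 AM on Aug 26

Convert departure to UTC: 9:30 PM − 9:30 = 12:00 PM UTC on Aug 26.
Add 1 hour and 55 minutes travel time → 1:55 PM UTC.
Houston is UTC−5:00, so local arrival = 1:55 PM − 5:00 = 8:55 AM on Aug 26.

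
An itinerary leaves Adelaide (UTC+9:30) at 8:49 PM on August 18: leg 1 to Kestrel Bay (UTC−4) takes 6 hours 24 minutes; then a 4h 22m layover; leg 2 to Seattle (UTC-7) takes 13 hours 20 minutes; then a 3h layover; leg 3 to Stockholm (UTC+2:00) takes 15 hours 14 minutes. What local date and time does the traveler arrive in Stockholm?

Convert departure to UTC: 8:49 PM − 9:30 = 11:19 AM UTC on Aug 18.
Add 6 hours 24 minutes leg 1 → 5:43 PM UTC.
Add 4 hours 22 minutes layover in Kestrel Bay → 10:05 PM UTC.
Add 13 hours and 20 minutes leg 2 → 11:25 AM UTC (Aug 19).
Add 3 hours layover in Seattle → 2:25 PM UTC.
Add 15 hours 14 minutes leg 3 → 5:39 AM UTC (Aug 20).
Stockholm is UTC+2:00, so local arrival = 5:39 AM + 2:00 = 7:39 AM on Aug 20.

7:39 AM on Aug 20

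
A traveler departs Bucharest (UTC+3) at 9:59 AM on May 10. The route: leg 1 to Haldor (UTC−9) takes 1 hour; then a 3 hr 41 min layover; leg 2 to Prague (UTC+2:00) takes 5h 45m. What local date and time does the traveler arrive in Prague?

Convert departure to UTC: 9:59 AM − 3:00 = 6:59 AM UTC on May 10.
Add 1 hour leg 1 → 7:59 AM UTC.
Add 3 hours and 41 minutes layover in Haldor → 11:40 AM UTC.
Add 5 hours 45 minutes leg 2 → 5:25 PM UTC.
Prague is UTC+2:00, so local arrival = 5:25 PM + 2:00 = 7:25 PM on May 10.

7:25 PM on May 10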